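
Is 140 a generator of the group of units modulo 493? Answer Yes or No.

493 = 17 · 29 is a product of two distinct odd primes, so (Z/493Z)^× ≅ (Z/17Z)^× × (Z/29Z)^× is not cyclic.
No primitive root modulo 493 exists; in particular 140 is not one.

No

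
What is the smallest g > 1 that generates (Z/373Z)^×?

2

φ(373) = 373 − 1 = 372 = 2^2 · 3 · 31.
g is a primitive root iff g^(372/q) ≢ 1 (mod 373) for each prime q ∈ {2, 3, 31}.
g = 2: 2^186 ≡ 372; 2^124 ≡ 284; 2^12 ≡ 366 — none is 1, so 2 is a primitive root.
The smallest primitive root modulo 373 is 2.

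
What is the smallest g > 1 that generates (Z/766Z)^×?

5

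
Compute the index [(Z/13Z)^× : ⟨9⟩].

4

Since 9 ∈ (Z/13Z)^×, its order divides φ(13) = 13 − 1 = 12 = 2^2 · 3.
Divisors of 12: 1, 2, 3, 4, 6, 12.
Evaluate successive powers at the divisors of 12:
9^1 ≡ 9 (mod 13)
9^2 ≡ 3 (mod 13)
9^3 ≡ 1 (mod 13) ✓
Thus |⟨9⟩| = ord(9) = 3.
[(Z/13Z)^× : ⟨9⟩] = 12/3 = 4.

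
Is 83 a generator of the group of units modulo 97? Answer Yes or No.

Yes

φ(97) = 97 − 1 = 96 = 2^5 · 3.
Test 83^(96/q) mod 97 for each prime factor q of 96:
83^48 ≡ 96 (mod 97)  [q = 2: ≢ 1 ✓]
83^32 ≡ 61 (mod 97)  [q = 3: ≢ 1 ✓]
None equal 1, so ord_97(83) = 96: 83 is a primitive root.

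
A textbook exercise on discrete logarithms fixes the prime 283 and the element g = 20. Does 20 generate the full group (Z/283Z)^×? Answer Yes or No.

φ(283) = 283 − 1 = 282 = 2 · 3 · 47.
It suffices to check that the order of 20 is not a proper divisor of 282: compute 20^(282/q) for q ∈ {2, 3, 47}.
20^141 ≡ 282 (mod 283)  [q = 2: ≢ 1 ✓]
20^94 ≡ 44 (mod 283)  [q = 3: ≢ 1 ✓]
20^6 ≡ 116 (mod 283)  [q = 47: ≢ 1 ✓]
None equal 1, so ord_283(20) = 282: 20 is a primitive root.

Yes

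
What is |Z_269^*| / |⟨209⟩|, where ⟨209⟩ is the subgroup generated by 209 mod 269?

1

Since 209 ∈ (Z/269Z)^×, its order divides φ(269) = 269 − 1 = 268 = 2^2 · 67.
Divisors of 268: 1, 2, 4, 67, 134, 268.
Test each divisor d:
209^1 ≡ 209 (mod 269)
209^2 ≡ 103 (mod 269)
209^4 ≡ 118 (mod 269)
209^67 ≡ 187 (mod 269)
209^134 ≡ 268 (mod 269)
209^268 ≡ 1 (mod 269) ✓
So ord_269(209) = 268, hence |⟨209⟩| = 268.
The index is φ(269) / ord(209) = 268 / 268 = 1.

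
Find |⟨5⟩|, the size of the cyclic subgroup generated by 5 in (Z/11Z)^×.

By Lagrange's theorem, ord_11(5) divides φ(11) = 11 − 1 = 10 = 2 · 5.
Divisors of 10: 1, 2, 5, 10.
Check 5^d mod 11 for each divisor in increasing order:
5^1 ≡ 5
5^2 ≡ 3
5^5 ≡ 1
The smallest such exponent is 5, so the order of 5 is 5.

5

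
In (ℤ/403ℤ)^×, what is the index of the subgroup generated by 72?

6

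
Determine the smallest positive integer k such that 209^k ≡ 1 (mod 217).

10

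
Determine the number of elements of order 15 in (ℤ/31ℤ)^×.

8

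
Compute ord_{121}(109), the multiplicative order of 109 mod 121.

Since 109 ∈ (Z/121Z)^×, its order divides φ(121) = φ(11^2) = 11·(11−1) = 110 = 2 · 5 · 11.
Divisors of 110: 1, 2, 5, 10, 11, 22, 55, 110.
Compute 109^d (mod 121) for the divisors d until we hit 1:
109^1 ≡ 109 (mod 121)
109^2 ≡ 23 (mod 121)
109^5 ≡ 65 (mod 121)
109^10 ≡ 111 (mod 121)
109^11 ≡ 120 (mod 121)
109^22 ≡ 1 (mod 121) ✓
The smallest such exponent is 22, so the order of 109 is 22.

22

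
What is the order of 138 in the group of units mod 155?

ord(138) | φ(155) = φ(5·31) = (5−1)·(31−1) = 4·30 = 120 = 2^3 · 3 · 5.
Divisors of 120: 1, 2, 3, 4, 5, 6, 8, 10, 12, 15, 20, 24, 30, 40, 60, 120.
Check 138^d mod 155 for each divisor in increasing order:
138^1 ≡ 138 (mod 155)
138^2 ≡ 134 (mod 155)
138^3 ≡ 47 (mod 155)
138^4 ≡ 131 (mod 155)
138^5 ≡ 98 (mod 155)
138^6 ≡ 39 (mod 155)
138^8 ≡ 111 (mod 155)
138^10 ≡ 149 (mod 155)
138^12 ≡ 126 (mod 155)
138^15 ≡ 32 (mod 155)
138^20 ≡ 36 (mod 155)
138^24 ≡ 66 (mod 155)
138^30 ≡ 94 (mod 155)
138^40 ≡ 56 (mod 155)
138^60 ≡ 1 (mod 155) ✓
So ord_155(138) = 60.

60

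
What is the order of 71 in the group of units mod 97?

96

Since 71 ∈ (Z/97Z)^×, its order divides φ(97) = 97 − 1 = 96 = 2^5 · 3.
Divisors of 96: 1, 2, 3, 4, 6, 8, 12, 16, 24, 32, 48, 96.
Check 71^d mod 97 for each divisor in increasing order:
71^1 ≡ 71 (mod 97)
71^2 ≡ 94 (mod 97)
71^3 ≡ 78 (mod 97)
71^4 ≡ 9 (mod 97)
71^6 ≡ 70 (mod 97)
71^8 ≡ 81 (mod 97)
71^12 ≡ 50 (mod 97)
71^16 ≡ 62 (mod 97)
71^24 ≡ 75 (mod 97)
71^32 ≡ 61 (mod 97)
71^48 ≡ 96 (mod 97)
71^96 ≡ 1 (mod 97) ✓
Therefore the multiplicative order of 71 modulo 97 is 96.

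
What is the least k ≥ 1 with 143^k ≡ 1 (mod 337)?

The order of 143 must divide φ(337) = 337 − 1 = 336 = 2^4 · 3 · 7.
Divisors of 336: 1, 2, 3, 4, 6, 7, 8, 12, 14, 16, 21, 24, 28, 42, 48, 56, 84, 112, 168, 336.
Test each divisor d:
143^1 ≡ 143 (mod 337)
143^2 ≡ 229 (mod 337)
143^3 ≡ 58 (mod 337)
143^4 ≡ 206 (mod 337)
143^6 ≡ 331 (mod 337)
143^7 ≡ 153 (mod 337)
143^8 ≡ 311 (mod 337)
143^12 ≡ 36 (mod 337)
143^14 ≡ 156 (mod 337)
143^16 ≡ 2 (mod 337)
143^21 ≡ 278 (mod 337)
143^24 ≡ 285 (mod 337)
143^28 ≡ 72 (mod 337)
143^42 ≡ 111 (mod 337)
143^48 ≡ 8 (mod 337)
143^56 ≡ 129 (mod 337)
143^84 ≡ 189 (mod 337)
143^112 ≡ 128 (mod 337)
143^168 ≡ 336 (mod 337)
143^336 ≡ 1 (mod 337) ✓
Therefore the multiplicative order of 143 modulo 337 is 336.

336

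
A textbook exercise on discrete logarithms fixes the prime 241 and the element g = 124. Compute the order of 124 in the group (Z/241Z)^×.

80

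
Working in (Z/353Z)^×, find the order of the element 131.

11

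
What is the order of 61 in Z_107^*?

The order of 61 must divide φ(107) = 107 − 1 = 106 = 2 · 53.
Divisors of 106: 1, 2, 53, 106.
Compute 61^d (mod 107) for the divisors d until we hit 1:
61^1 ≡ 61
61^2 ≡ 83
61^53 ≡ 1
Therefore the multiplicative order of 61 modulo 107 is 53.

53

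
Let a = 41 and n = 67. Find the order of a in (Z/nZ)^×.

66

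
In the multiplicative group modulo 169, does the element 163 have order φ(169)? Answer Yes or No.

Yes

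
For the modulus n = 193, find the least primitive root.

5

φ(193) = 193 − 1 = 192 = 2^6 · 3.
g is a primitive root iff g^(192/q) ≢ 1 (mod 193) for each prime q ∈ {2, 3}.
g = 2: 2^96 ≡ 1 — hits 1, so not a primitive root.
g = 3: 3^96 ≡ 1 — hits 1, so not a primitive root.
g = 4: 4^96 ≡ 1 — hits 1, so not a primitive root.
g = 5: 5^96 ≡ 192; 5^64 ≡ 84 — none is 1, so 5 is a primitive root.
The smallest primitive root modulo 193 is 5.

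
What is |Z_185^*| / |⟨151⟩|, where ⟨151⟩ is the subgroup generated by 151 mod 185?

8

Since 151 ∈ (Z/185Z)^×, its order divides φ(185) = φ(5·37) = (5−1)·(37−1) = 4·36 = 144 = 2^4 · 3^2.
Divisors of 144: 1, 2, 3, 4, 6, 8, 9, 12, 16, 18, 24, 36, 48, 72, 144.
Check 151^d mod 185 for each divisor in increasing order:
151^1 ≡ 151 (mod 185)
151^2 ≡ 46 (mod 185)
151^3 ≡ 101 (mod 185)
151^4 ≡ 81 (mod 185)
151^6 ≡ 26 (mod 185)
151^8 ≡ 86 (mod 185)
151^9 ≡ 36 (mod 185)
151^12 ≡ 121 (mod 185)
151^16 ≡ 181 (mod 185)
151^18 ≡ 1 (mod 185) ✓
So ord_185(151) = 18, hence |⟨151⟩| = 18.
Index = |(Z/185Z)^×| / |⟨151⟩| = 144 / 18 = 8.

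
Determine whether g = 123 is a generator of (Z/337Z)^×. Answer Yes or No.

No

φ(337) = 337 − 1 = 336 = 2^4 · 3 · 7.
An element g generates (Z/337Z)^× iff g^(336/q) ≢ 1 (mod 337) for each prime q ∈ {2, 3, 7}.
123^168 ≡ 1 (mod 337)  [q = 2: ≡ 1 ✗]
123^112 ≡ 1 (mod 337)  [q = 3: ≡ 1 ✗]
123^48 ≡ 295 (mod 337)  [q = 7: ≢ 1 ✓]
The check at q = 2 fails, so 123 generates a proper subgroup.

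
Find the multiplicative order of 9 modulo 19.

9

Since 9 ∈ (Z/19Z)^×, its order divides φ(19) = 19 − 1 = 18 = 2 · 3^2.
Divisors of 18: 1, 2, 3, 6, 9, 18.
Evaluate successive powers at the divisors of 18:
9^1 ≡ 9 (mod 19)
9^2 ≡ 5 (mod 19)
9^3 ≡ 7 (mod 19)
9^6 ≡ 11 (mod 19)
9^9 ≡ 1 (mod 19) ✓
The smallest such exponent is 9, so the order of 9 is 9.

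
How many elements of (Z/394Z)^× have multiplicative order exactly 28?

φ(394) = φ(2)·φ(197) = 1·196 = 196 = 2^2 · 7^2.
In a cyclic group of order 196, there are φ(d) elements of order d for each divisor d of 196, and zero for non-divisors.
28 = 2^2 · 7 divides 196, and φ(28) = 12.

12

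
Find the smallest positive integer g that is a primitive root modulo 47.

5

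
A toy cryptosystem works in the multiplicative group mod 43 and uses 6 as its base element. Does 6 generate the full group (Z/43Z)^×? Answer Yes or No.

No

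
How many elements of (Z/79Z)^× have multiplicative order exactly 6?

2

φ(79) = 79 − 1 = 78 = 2 · 3 · 13.
In a cyclic group of order 78, there are φ(d) elements of order d for each divisor d of 78, and zero for non-divisors.
6 = 2 · 3 divides 78, and φ(6) = 2.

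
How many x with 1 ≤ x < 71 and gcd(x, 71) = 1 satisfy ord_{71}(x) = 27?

φ(71) = 71 − 1 = 70 = 2 · 5 · 7.
Since (Z/71Z)^× is cyclic of order 70, the number of elements of order d is φ(d) when d | 70 and 0 otherwise.
Here 70 is not a multiple of 27, so there are no elements of order 27.

0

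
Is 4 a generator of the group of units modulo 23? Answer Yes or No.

No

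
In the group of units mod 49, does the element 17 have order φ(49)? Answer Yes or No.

φ(49) = φ(7^2) = 7·(7−1) = 42 = 2 · 3 · 7.
17 is a primitive root mod 49 iff 17^(φ(49)/q) ≢ 1 for every prime q | φ(49), i.e. q ∈ {2, 3, 7}.
17^21 ≡ 48 (mod 49)  [q = 2: ≢ 1 ✓]
17^14 ≡ 30 (mod 49)  [q = 3: ≢ 1 ✓]
17^6 ≡ 22 (mod 49)  [q = 7: ≢ 1 ✓]
Every test exponent gives a nontrivial residue, hence 17 generates the full group.

Yes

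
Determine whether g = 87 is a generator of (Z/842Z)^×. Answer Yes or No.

φ(842) = φ(2)·φ(421) = 1·420 = 420 = 2^2 · 3 · 5 · 7.
It suffices to check that the order of 87 is not a proper divisor of 420: compute 87^(420/q) for q ∈ {2, 3, 5, 7}.
87^210 ≡ 841 (mod 842)  [q = 2: ≢ 1 ✓]
87^140 ≡ 441 (mod 842)  [q = 3: ≢ 1 ✓]
87^84 ≡ 673 (mod 842)  [q = 5: ≢ 1 ✓]
87^60 ≡ 247 (mod 842)  [q = 7: ≢ 1 ✓]
Every test exponent gives a nontrivial residue, hence 87 generates the full group.

Yes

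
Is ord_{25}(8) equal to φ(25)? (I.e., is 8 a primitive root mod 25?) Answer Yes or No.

φ(25) = φ(5^2) = 5·(5−1) = 20 = 2^2 · 5.
Test 8^(20/q) mod 25 for each prime factor q of 20:
8^10 ≡ 24 (mod 25)  [q = 2: ≢ 1 ✓]
8^4 ≡ 21 (mod 25)  [q = 5: ≢ 1 ✓]
Every test exponent gives a nontrivial residue, hence 8 generates the full group.

Yes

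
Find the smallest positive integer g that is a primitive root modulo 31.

3

φ(31) = 31 − 1 = 30 = 2 · 3 · 5.
Test candidates g = 2, 3, … against the prime factors q ∈ {2, 3, 5} of φ(31): g is a generator iff g^(30/q) ≢ 1 for every such q.
g = 2: 2^15 ≡ 1 — hits 1, so not a primitive root.
g = 3: 3^15 ≡ 30; 3^10 ≡ 25; 3^6 ≡ 16 — none is 1, so 3 is a primitive root.
Hence the least primitive root of 31 is 3.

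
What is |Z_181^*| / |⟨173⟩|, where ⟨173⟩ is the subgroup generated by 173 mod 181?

3

ord(173) | φ(181) = 181 − 1 = 180 = 2^2 · 3^2 · 5.
Divisors of 180: 1, 2, 3, 4, 5, 6, 9, 10, 12, 15, 18, 20, 30, 36, 45, 60, 90, 180.
Evaluate successive powers at the divisors of 180:
173^1 ≡ 173 (mod 181)
173^2 ≡ 64 (mod 181)
173^3 ≡ 31 (mod 181)
173^4 ≡ 114 (mod 181)
173^5 ≡ 174 (mod 181)
173^6 ≡ 56 (mod 181)
173^9 ≡ 107 (mod 181)
173^10 ≡ 49 (mod 181)
173^12 ≡ 59 (mod 181)
173^15 ≡ 19 (mod 181)
173^18 ≡ 46 (mod 181)
173^20 ≡ 48 (mod 181)
173^30 ≡ 180 (mod 181)
173^36 ≡ 125 (mod 181)
173^45 ≡ 162 (mod 181)
173^60 ≡ 1 (mod 181) ✓
The order of 173 is 60, so the subgroup it generates has 60 elements.
[(Z/181Z)^× : ⟨173⟩] = 180/60 = 3.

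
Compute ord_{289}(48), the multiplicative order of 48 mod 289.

272

ord(48) | φ(289) = φ(17^2) = 17·(17−1) = 272 = 2^4 · 17.
Divisors of 272: 1, 2, 4, 8, 16, 17, 34, 68, 136, 272.
Compute 48^d (mod 289) for the divisors d until we hit 1:
48^1 ≡ 48 (mod 289)
48^2 ≡ 281 (mod 289)
48^4 ≡ 64 (mod 289)
48^8 ≡ 50 (mod 289)
48^16 ≡ 188 (mod 289)
48^17 ≡ 65 (mod 289)
48^34 ≡ 179 (mod 289)
48^68 ≡ 251 (mod 289)
48^136 ≡ 288 (mod 289)
48^272 ≡ 1 (mod 289) ✓
Hence ord(48) = 272.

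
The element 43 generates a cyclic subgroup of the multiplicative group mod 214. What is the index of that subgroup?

The order of 43 must divide φ(214) = φ(2)·φ(107) = 1·106 = 106 = 2 · 53.
Divisors of 106: 1, 2, 53, 106.
Check 43^d mod 214 for each divisor in increasing order:
43^1 ≡ 43
43^2 ≡ 137
43^53 ≡ 213
43^106 ≡ 1
Thus |⟨43⟩| = ord(43) = 106.
Index = |(Z/214Z)^×| / |⟨43⟩| = 106 / 106 = 1.

1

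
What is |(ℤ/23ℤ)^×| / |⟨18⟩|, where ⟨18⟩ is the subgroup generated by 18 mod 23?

2

ord(18) | φ(23) = 23 − 1 = 22 = 2 · 11.
Divisors of 22: 1, 2, 11, 22.
Compute 18^d (mod 23) for the divisors d until we hit 1:
18^1 ≡ 18 (mod 23)
18^2 ≡ 2 (mod 23)
18^11 ≡ 1 (mod 23) ✓
The order of 18 is 11, so the subgroup it generates has 11 elements.
Index = |(Z/23Z)^×| / |⟨18⟩| = 22 / 11 = 2.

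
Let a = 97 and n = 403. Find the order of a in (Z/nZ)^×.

60

Since 97 ∈ (Z/403Z)^×, its order divides φ(403) = φ(13·31) = (13−1)·(31−1) = 12·30 = 360 = 2^3 · 3^2 · 5.
Divisors of 360: 1, 2, 3, 4, 5, 6, 8, 9, 10, 12, 15, 18, 20, 24, 30, 36, 40, 45, 60, 72, 90, 120, 180, 360.
Check 97^d mod 403 for each divisor in increasing order:
97^1 ≡ 97 (mod 403)
97^2 ≡ 140 (mod 403)
97^3 ≡ 281 (mod 403)
97^4 ≡ 256 (mod 403)
97^5 ≡ 249 (mod 403)
97^6 ≡ 376 (mod 403)
97^8 ≡ 250 (mod 403)
97^9 ≡ 70 (mod 403)
97^10 ≡ 342 (mod 403)
97^12 ≡ 326 (mod 403)
97^15 ≡ 125 (mod 403)
97^18 ≡ 64 (mod 403)
97^20 ≡ 94 (mod 403)
97^24 ≡ 287 (mod 403)
97^30 ≡ 311 (mod 403)
97^36 ≡ 66 (mod 403)
97^40 ≡ 373 (mod 403)
97^45 ≡ 187 (mod 403)
97^60 ≡ 1 (mod 403) ✓
Hence ord(97) = 60.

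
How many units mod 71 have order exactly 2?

1

φ(71) = 71 − 1 = 70 = 2 · 5 · 7.
(Z/71Z)^× is cyclic (|G| = 70); a cyclic group of order m has exactly φ(d) elements of each order d | m, and none otherwise.
2 | 70, and φ(2) = 2 − 1 = 1.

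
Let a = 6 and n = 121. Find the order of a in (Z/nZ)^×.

The order of 6 must divide φ(121) = φ(11^2) = 11·(11−1) = 110 = 2 · 5 · 11.
Divisors of 110: 1, 2, 5, 10, 11, 22, 55, 110.
Check 6^d mod 121 for each divisor in increasing order:
6^1 ≡ 6
6^2 ≡ 36
6^5 ≡ 32
6^10 ≡ 56
6^11 ≡ 94
6^22 ≡ 3
6^55 ≡ 120
6^110 ≡ 1
Therefore the multiplicative order of 6 modulo 121 is 110.

110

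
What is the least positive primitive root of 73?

φ(73) = 73 − 1 = 72 = 2^3 · 3^2.
g is a primitive root iff g^(72/q) ≢ 1 (mod 73) for each prime q ∈ {2, 3}.
g = 2: 2^36 ≡ 1 — hits 1, so not a primitive root.
g = 3: 3^36 ≡ 1 — hits 1, so not a primitive root.
g = 4: 4^36 ≡ 1 — hits 1, so not a primitive root.
g = 5: 5^36 ≡ 72; 5^24 ≡ 8 — none is 1, so 5 is a primitive root.
So 5 is the smallest generator of (Z/73Z)^×.

5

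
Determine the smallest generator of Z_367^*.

6

φ(367) = 367 − 1 = 366 = 2 · 3 · 61.
g is a primitive root iff g^(366/q) ≢ 1 (mod 367) for each prime q ∈ {2, 3, 61}.
g = 2: 2^183 ≡ 1 — hits 1, so not a primitive root.
g = 3: 3^183 ≡ 366; 3^122 ≡ 1 — hits 1, so not a primitive root.
g = 4: 4^183 ≡ 1 — hits 1, so not a primitive root.
g = 5: 5^183 ≡ 366; 5^122 ≡ 1 — hits 1, so not a primitive root.
g = 6: 6^183 ≡ 366; 6^122 ≡ 283; 6^6 ≡ 47 — none is 1, so 6 is a primitive root.
The smallest primitive root modulo 367 is 6.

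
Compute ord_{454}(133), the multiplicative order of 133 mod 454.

Since 133 ∈ (Z/454Z)^×, its order divides φ(454) = φ(2)·φ(227) = 1·226 = 226 = 2 · 113.
Divisors of 226: 1, 2, 113, 226.
Compute 133^d (mod 454) for the divisors d until we hit 1:
133^1 ≡ 133 (mod 454)
133^2 ≡ 437 (mod 454)
133^113 ≡ 1 (mod 454) ✓
Hence ord(133) = 113.

113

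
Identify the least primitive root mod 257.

φ(257) = 257 − 1 = 256 = 2^8.
g is a primitive root iff g^(256/q) ≢ 1 (mod 257) for each prime q ∈ {2}.
g = 2: 2^128 ≡ 1 — hits 1, so not a primitive root.
g = 3: 3^128 ≡ 256 — none is 1, so 3 is a primitive root.
The smallest primitive root modulo 257 is 3.

3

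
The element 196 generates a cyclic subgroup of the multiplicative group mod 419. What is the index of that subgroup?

By Lagrange's theorem, ord_419(196) divides φ(419) = 419 − 1 = 418 = 2 · 11 · 19.
Divisors of 418: 1, 2, 11, 19, 22, 38, 209, 418.
Test each divisor d:
196^1 ≡ 196 (mod 419)
196^2 ≡ 287 (mod 419)
196^11 ≡ 135 (mod 419)
196^19 ≡ 334 (mod 419)
196^22 ≡ 208 (mod 419)
196^38 ≡ 102 (mod 419)
196^209 ≡ 1 (mod 419) ✓
The order of 196 is 209, so the subgroup it generates has 209 elements.
The index is φ(419) / ord(196) = 418 / 209 = 2.

2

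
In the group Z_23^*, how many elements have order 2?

φ(23) = 23 − 1 = 22 = 2 · 11.
Since (Z/23Z)^× is cyclic of order 22, the number of elements of order d is φ(d) when d | 22 and 0 otherwise.
2 | 22, and φ(2) = 2 − 1 = 1.

1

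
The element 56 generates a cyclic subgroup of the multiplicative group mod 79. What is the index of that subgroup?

13

Since 56 ∈ (Z/79Z)^×, its order divides φ(79) = 79 − 1 = 78 = 2 · 3 · 13.
Divisors of 78: 1, 2, 3, 6, 13, 26, 39, 78.
Evaluate successive powers at the divisors of 78:
56^1 ≡ 56 (mod 79)
56^2 ≡ 55 (mod 79)
56^3 ≡ 78 (mod 79)
56^6 ≡ 1 (mod 79) ✓
Thus |⟨56⟩| = ord(56) = 6.
Index = |(Z/79Z)^×| / |⟨56⟩| = 78 / 6 = 13.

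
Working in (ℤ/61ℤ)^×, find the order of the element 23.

20

ord(23) | φ(61) = 61 − 1 = 60 = 2^2 · 3 · 5.
Divisors of 60: 1, 2, 3, 4, 5, 6, 10, 12, 15, 20, 30, 60.
Check 23^d mod 61 for each divisor in increasing order:
23^1 ≡ 23 (mod 61)
23^2 ≡ 41 (mod 61)
23^3 ≡ 28 (mod 61)
23^4 ≡ 34 (mod 61)
23^5 ≡ 50 (mod 61)
23^6 ≡ 52 (mod 61)
23^10 ≡ 60 (mod 61)
23^12 ≡ 20 (mod 61)
23^15 ≡ 11 (mod 61)
23^20 ≡ 1 (mod 61) ✓
So ord_61(23) = 20.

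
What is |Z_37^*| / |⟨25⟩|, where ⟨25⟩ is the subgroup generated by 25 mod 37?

Since 25 ∈ (Z/37Z)^×, its order divides φ(37) = 37 − 1 = 36 = 2^2 · 3^2.
Divisors of 36: 1, 2, 3, 4, 6, 9, 12, 18, 36.
Evaluate successive powers at the divisors of 36:
25^1 ≡ 25 (mod 37)
25^2 ≡ 33 (mod 37)
25^3 ≡ 11 (mod 37)
25^4 ≡ 16 (mod 37)
25^6 ≡ 10 (mod 37)
25^9 ≡ 36 (mod 37)
25^12 ≡ 26 (mod 37)
25^18 ≡ 1 (mod 37) ✓
The order of 25 is 18, so the subgroup it generates has 18 elements.
[(Z/37Z)^× : ⟨25⟩] = 36/18 = 2.

2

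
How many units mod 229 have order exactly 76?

φ(229) = 229 − 1 = 228 = 2^2 · 3 · 19.
In a cyclic group of order 228, there are φ(d) elements of order d for each divisor d of 228, and zero for non-divisors.
76 = 2^2 · 19 divides 228, and φ(76) = 36.

36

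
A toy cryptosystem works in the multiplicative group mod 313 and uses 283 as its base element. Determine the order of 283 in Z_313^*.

104

By Lagrange's theorem, ord_313(283) divides φ(313) = 313 − 1 = 312 = 2^3 · 3 · 13.
Divisors of 312: 1, 2, 3, 4, 6, 8, 12, 13, 24, 26, 39, 52, 78, 104, 156, 312.
Check 283^d mod 313 for each divisor in increasing order:
283^1 ≡ 283 (mod 313)
283^2 ≡ 274 (mod 313)
283^3 ≡ 231 (mod 313)
283^4 ≡ 269 (mod 313)
283^6 ≡ 151 (mod 313)
283^8 ≡ 58 (mod 313)
283^12 ≡ 265 (mod 313)
283^13 ≡ 188 (mod 313)
283^24 ≡ 113 (mod 313)
283^26 ≡ 288 (mod 313)
283^39 ≡ 308 (mod 313)
283^52 ≡ 312 (mod 313)
283^78 ≡ 25 (mod 313)
283^104 ≡ 1 (mod 313) ✓
Hence ord(283) = 104.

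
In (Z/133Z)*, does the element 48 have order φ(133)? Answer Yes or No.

133 = 7 · 19 is a product of two distinct odd primes, so (Z/133Z)^× ≅ (Z/7Z)^× × (Z/19Z)^× is not cyclic.
No primitive root modulo 133 exists; in particular 48 is not one.

No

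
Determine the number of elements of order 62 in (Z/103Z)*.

0

φ(103) = 103 − 1 = 102 = 2 · 3 · 17.
Since (Z/103Z)^× is cyclic of order 102, the number of elements of order d is φ(d) when d | 102 and 0 otherwise.
Since 62 ∤ 102, the count is 0.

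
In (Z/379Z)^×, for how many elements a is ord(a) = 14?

6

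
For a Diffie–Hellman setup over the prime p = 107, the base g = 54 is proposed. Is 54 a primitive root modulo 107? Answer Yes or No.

Yes

φ(107) = 107 − 1 = 106 = 2 · 53.
It suffices to check that the order of 54 is not a proper divisor of 106: compute 54^(106/q) for q ∈ {2, 53}.
54^53 ≡ 106 (mod 107)  [q = 2: ≢ 1 ✓]
54^2 ≡ 27 (mod 107)  [q = 53: ≢ 1 ✓]
None equal 1, so ord_107(54) = 106: 54 is a primitive root.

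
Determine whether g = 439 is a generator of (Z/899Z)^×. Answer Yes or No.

No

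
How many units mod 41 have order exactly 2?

1

φ(41) = 41 − 1 = 40 = 2^3 · 5.
Since (Z/41Z)^× is cyclic of order 40, the number of elements of order d is φ(d) when d | 40 and 0 otherwise.
2 | 40, and φ(2) = 2 − 1 = 1.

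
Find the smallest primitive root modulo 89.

φ(89) = 89 − 1 = 88 = 2^3 · 11.
g is a primitive root iff g^(88/q) ≢ 1 (mod 89) for each prime q ∈ {2, 11}.
g = 2: 2^44 ≡ 1 — hits 1, so not a primitive root.
g = 3: 3^44 ≡ 88; 3^8 ≡ 64 — none is 1, so 3 is a primitive root.
So 3 is the smallest generator of (Z/89Z)^×.

3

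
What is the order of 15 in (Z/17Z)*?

8

The order of 15 must divide φ(17) = 17 − 1 = 16 = 2^4.
Divisors of 16: 1, 2, 4, 8, 16.
Check 15^d mod 17 for each divisor in increasing order:
15^1 ≡ 15 (mod 17)
15^2 ≡ 4 (mod 17)
15^4 ≡ 16 (mod 17)
15^8 ≡ 1 (mod 17) ✓
Hence ord(15) = 8.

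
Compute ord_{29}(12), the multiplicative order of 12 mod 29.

4

The order of 12 must divide φ(29) = 29 − 1 = 28 = 2^2 · 7.
Divisors of 28: 1, 2, 4, 7, 14, 28.
Check 12^d mod 29 for each divisor in increasing order:
12^1 ≡ 12 (mod 29)
12^2 ≡ 28 (mod 29)
12^4 ≡ 1 (mod 29) ✓
Therefore the multiplicative order of 12 modulo 29 is 4.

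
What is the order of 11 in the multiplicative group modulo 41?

40

Since 11 ∈ (Z/41Z)^×, its order divides φ(41) = 41 − 1 = 40 = 2^3 · 5.
Divisors of 40: 1, 2, 4, 5, 8, 10, 20, 40.
Compute 11^d (mod 41) for the divisors d until we hit 1:
11^1 ≡ 11
11^2 ≡ 39
11^4 ≡ 4
11^5 ≡ 3
11^8 ≡ 16
11^10 ≡ 9
11^20 ≡ 40
11^40 ≡ 1
So ord_41(11) = 40.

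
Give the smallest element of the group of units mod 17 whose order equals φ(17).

3

φ(17) = 17 − 1 = 16 = 2^4.
g is a primitive root iff g^(16/q) ≢ 1 (mod 17) for each prime q ∈ {2}.
g = 2: 2^8 ≡ 1 — hits 1, so not a primitive root.
g = 3: 3^8 ≡ 16 — none is 1, so 3 is a primitive root.
The smallest primitive root modulo 17 is 3.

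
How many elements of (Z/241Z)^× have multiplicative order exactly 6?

2

φ(241) = 241 − 1 = 240 = 2^4 · 3 · 5.
In a cyclic group of order 240, there are φ(d) elements of order d for each divisor d of 240, and zero for non-divisors.
6 = 2 · 3 divides 240, and φ(6) = 2.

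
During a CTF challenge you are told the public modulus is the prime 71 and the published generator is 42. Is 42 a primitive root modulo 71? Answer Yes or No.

Yes

φ(71) = 71 − 1 = 70 = 2 · 5 · 7.
An element g generates (Z/71Z)^× iff g^(70/q) ≢ 1 (mod 71) for each prime q ∈ {2, 5, 7}.
42^35 ≡ 70 (mod 71)  [q = 2: ≢ 1 ✓]
42^14 ≡ 57 (mod 71)  [q = 5: ≢ 1 ✓]
42^10 ≡ 48 (mod 71)  [q = 7: ≢ 1 ✓]
None equal 1, so ord_71(42) = 70: 42 is a primitive root.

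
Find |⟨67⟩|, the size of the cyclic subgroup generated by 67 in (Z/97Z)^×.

By Lagrange's theorem, ord_97(67) divides φ(97) = 97 − 1 = 96 = 2^5 · 3.
Divisors of 96: 1, 2, 3, 4, 6, 8, 12, 16, 24, 32, 48, 96.
Compute 67^d (mod 97) for the divisors d until we hit 1:
67^1 ≡ 67 (mod 97)
67^2 ≡ 27 (mod 97)
67^3 ≡ 63 (mod 97)
67^4 ≡ 50 (mod 97)
67^6 ≡ 89 (mod 97)
67^8 ≡ 75 (mod 97)
67^12 ≡ 64 (mod 97)
67^16 ≡ 96 (mod 97)
67^24 ≡ 22 (mod 97)
67^32 ≡ 1 (mod 97) ✓
Therefore the multiplicative order of 67 modulo 97 is 32.

32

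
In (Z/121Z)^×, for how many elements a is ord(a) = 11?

φ(121) = φ(11^2) = 11·(11−1) = 110 = 2 · 5 · 11.
In a cyclic group of order 110, there are φ(d) elements of order d for each divisor d of 110, and zero for non-divisors.
11 | 110, and φ(11) = 11 − 1 = 10.

10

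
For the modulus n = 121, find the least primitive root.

2

φ(121) = φ(11^2) = 11·(11−1) = 110 = 2 · 5 · 11.
Test candidates g = 2, 3, … against the prime factors q ∈ {2, 5, 11} of φ(121): g is a generator iff g^(110/q) ≢ 1 for every such q.
g = 2: 2^55 ≡ 120; 2^22 ≡ 81; 2^10 ≡ 56 — none is 1, so 2 is a primitive root.
The smallest primitive root modulo 121 is 2.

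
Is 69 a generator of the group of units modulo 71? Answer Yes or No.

Yes

φ(71) = 71 − 1 = 70 = 2 · 5 · 7.
69 is a primitive root mod 71 iff 69^(φ(71)/q) ≢ 1 for every prime q | φ(71), i.e. q ∈ {2, 5, 7}.
69^35 ≡ 70 (mod 71)  [q = 2: ≢ 1 ✓]
69^14 ≡ 54 (mod 71)  [q = 5: ≢ 1 ✓]
69^10 ≡ 30 (mod 71)  [q = 7: ≢ 1 ✓]
All checks pass, so 69 has order 70 and is a primitive root modulo 71.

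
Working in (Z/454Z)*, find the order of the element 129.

113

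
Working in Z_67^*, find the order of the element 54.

ord(54) | φ(67) = 67 − 1 = 66 = 2 · 3 · 11.
Divisors of 66: 1, 2, 3, 6, 11, 22, 33, 66.
Evaluate successive powers at the divisors of 66:
54^1 ≡ 54 (mod 67)
54^2 ≡ 35 (mod 67)
54^3 ≡ 14 (mod 67)
54^6 ≡ 62 (mod 67)
54^11 ≡ 29 (mod 67)
54^22 ≡ 37 (mod 67)
54^33 ≡ 1 (mod 67) ✓
Hence ord(54) = 33.

33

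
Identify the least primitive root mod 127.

3

φ(127) = 127 − 1 = 126 = 2 · 3^2 · 7.
Test candidates g = 2, 3, … against the prime factors q ∈ {2, 3, 7} of φ(127): g is a generator iff g^(126/q) ≢ 1 for every such q.
g = 2: 2^63 ≡ 1 — hits 1, so not a primitive root.
g = 3: 3^63 ≡ 126; 3^42 ≡ 107; 3^18 ≡ 4 — none is 1, so 3 is a primitive root.
The smallest primitive root modulo 127 is 3.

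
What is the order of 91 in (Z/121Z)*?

Since 91 ∈ (Z/121Z)^×, its order divides φ(121) = φ(11^2) = 11·(11−1) = 110 = 2 · 5 · 11.
Divisors of 110: 1, 2, 5, 10, 11, 22, 55, 110.
Compute 91^d (mod 121) for the divisors d until we hit 1:
91^1 ≡ 91
91^2 ≡ 53
91^5 ≡ 67
91^10 ≡ 12
91^11 ≡ 3
91^22 ≡ 9
91^55 ≡ 1
So ord_121(91) = 55.

55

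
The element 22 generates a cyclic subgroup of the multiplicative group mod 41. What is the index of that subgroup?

1

Since 22 ∈ (Z/41Z)^×, its order divides φ(41) = 41 − 1 = 40 = 2^3 · 5.
Divisors of 40: 1, 2, 4, 5, 8, 10, 20, 40.
Compute 22^d (mod 41) for the divisors d until we hit 1:
22^1 ≡ 22 (mod 41)
22^2 ≡ 33 (mod 41)
22^4 ≡ 23 (mod 41)
22^5 ≡ 14 (mod 41)
22^8 ≡ 37 (mod 41)
22^10 ≡ 32 (mod 41)
22^20 ≡ 40 (mod 41)
22^40 ≡ 1 (mod 41) ✓
Thus |⟨22⟩| = ord(22) = 40.
The index is φ(41) / ord(22) = 40 / 40 = 1.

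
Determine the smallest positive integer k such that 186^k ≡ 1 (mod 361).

342

The order of 186 must divide φ(361) = φ(19^2) = 19·(19−1) = 342 = 2 · 3^2 · 19.
Divisors of 342: 1, 2, 3, 6, 9, 18, 19, 38, 57, 114, 171, 342.
Evaluate successive powers at the divisors of 342:
186^1 ≡ 186
186^2 ≡ 301
186^3 ≡ 31
186^6 ≡ 239
186^9 ≡ 189
186^18 ≡ 343
186^19 ≡ 262
186^38 ≡ 54
186^57 ≡ 69
186^114 ≡ 68
186^171 ≡ 360
186^342 ≡ 1
Therefore the multiplicative order of 186 modulo 361 is 342.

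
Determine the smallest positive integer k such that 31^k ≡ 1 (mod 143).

20

Since 31 ∈ (Z/143Z)^×, its order divides φ(143) = φ(11·13) = (11−1)·(13−1) = 10·12 = 120 = 2^3 · 3 · 5.
Divisors of 120: 1, 2, 3, 4, 5, 6, 8, 10, 12, 15, 20, 24, 30, 40, 60, 120.
Compute 31^d (mod 143) for the divisors d until we hit 1:
31^1 ≡ 31 (mod 143)
31^2 ≡ 103 (mod 143)
31^3 ≡ 47 (mod 143)
31^4 ≡ 27 (mod 143)
31^5 ≡ 122 (mod 143)
31^6 ≡ 64 (mod 143)
31^8 ≡ 14 (mod 143)
31^10 ≡ 12 (mod 143)
31^12 ≡ 92 (mod 143)
31^15 ≡ 34 (mod 143)
31^20 ≡ 1 (mod 143) ✓
So ord_143(31) = 20.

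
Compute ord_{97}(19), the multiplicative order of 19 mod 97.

32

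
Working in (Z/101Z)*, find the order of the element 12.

100

ord(12) | φ(101) = 101 − 1 = 100 = 2^2 · 5^2.
Divisors of 100: 1, 2, 4, 5, 10, 20, 25, 50, 100.
Test each divisor d:
12^1 ≡ 12 (mod 101)
12^2 ≡ 43 (mod 101)
12^4 ≡ 31 (mod 101)
12^5 ≡ 69 (mod 101)
12^10 ≡ 14 (mod 101)
12^20 ≡ 95 (mod 101)
12^25 ≡ 91 (mod 101)
12^50 ≡ 100 (mod 101)
12^100 ≡ 1 (mod 101) ✓
The smallest such exponent is 100, so the order of 12 is 100.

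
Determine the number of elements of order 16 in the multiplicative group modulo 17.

8

φ(17) = 17 − 1 = 16 = 2^4.
In a cyclic group of order 16, there are φ(d) elements of order d for each divisor d of 16, and zero for non-divisors.
16 = 2^4 divides 16, and φ(16) = 8.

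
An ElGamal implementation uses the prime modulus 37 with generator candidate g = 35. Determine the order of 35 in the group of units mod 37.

36

By Lagrange's theorem, ord_37(35) divides φ(37) = 37 − 1 = 36 = 2^2 · 3^2.
Divisors of 36: 1, 2, 3, 4, 6, 9, 12, 18, 36.
Test each divisor d:
35^1 ≡ 35 (mod 37)
35^2 ≡ 4 (mod 37)
35^3 ≡ 29 (mod 37)
35^4 ≡ 16 (mod 37)
35^6 ≡ 27 (mod 37)
35^9 ≡ 6 (mod 37)
35^12 ≡ 26 (mod 37)
35^18 ≡ 36 (mod 37)
35^36 ≡ 1 (mod 37) ✓
The smallest such exponent is 36, so the order of 35 is 36.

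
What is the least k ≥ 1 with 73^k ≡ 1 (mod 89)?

22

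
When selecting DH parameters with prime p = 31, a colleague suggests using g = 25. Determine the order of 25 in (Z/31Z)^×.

Since 25 ∈ (Z/31Z)^×, its order divides φ(31) = 31 − 1 = 30 = 2 · 3 · 5.
Divisors of 30: 1, 2, 3, 5, 6, 10, 15, 30.
Evaluate successive powers at the divisors of 30:
25^1 ≡ 25 (mod 31)
25^2 ≡ 5 (mod 31)
25^3 ≡ 1 (mod 31) ✓
So ord_31(25) = 3.

3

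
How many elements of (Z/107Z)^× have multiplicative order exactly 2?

φ(107) = 107 − 1 = 106 = 2 · 53.
In a cyclic group of order 106, there are φ(d) elements of order d for each divisor d of 106, and zero for non-divisors.
2 | 106, and φ(2) = 2 − 1 = 1.

1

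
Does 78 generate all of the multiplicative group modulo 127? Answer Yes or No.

Yes

φ(127) = 127 − 1 = 126 = 2 · 3^2 · 7.
It suffices to check that the order of 78 is not a proper divisor of 126: compute 78^(126/q) for q ∈ {2, 3, 7}.
78^63 ≡ 126 (mod 127)  [q = 2: ≢ 1 ✓]
78^42 ≡ 19 (mod 127)  [q = 3: ≢ 1 ✓]
78^18 ≡ 32 (mod 127)  [q = 7: ≢ 1 ✓]
None equal 1, so ord_127(78) = 126: 78 is a primitive root.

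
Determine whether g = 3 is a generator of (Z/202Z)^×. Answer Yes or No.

Yes

φ(202) = φ(2)·φ(101) = 1·100 = 100 = 2^2 · 5^2.
Test 3^(100/q) mod 202 for each prime factor q of 100:
3^50 ≡ 201 (mod 202)  [q = 2: ≢ 1 ✓]
3^20 ≡ 185 (mod 202)  [q = 5: ≢ 1 ✓]
Every test exponent gives a nontrivial residue, hence 3 generates the full group.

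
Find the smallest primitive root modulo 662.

3

φ(662) = φ(2)·φ(331) = 1·330 = 330 = 2 · 3 · 5 · 11.
Test candidates g = 2, 3, … against the prime factors q ∈ {2, 3, 5, 11} of φ(662): g is a generator iff g^(330/q) ≢ 1 for every such q.
g = 2: gcd(2, 662) = 2 > 1, not a unit — skip.
g = 3: 3^165 ≡ 661; 3^110 ≡ 299; 3^66 ≡ 395; 3^30 ≡ 601 — none is 1, so 3 is a primitive root.
The smallest primitive root modulo 662 is 3.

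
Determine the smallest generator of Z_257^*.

3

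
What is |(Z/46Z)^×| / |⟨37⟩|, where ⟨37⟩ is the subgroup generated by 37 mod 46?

By Lagrange's theorem, ord_46(37) divides φ(46) = φ(2)·φ(23) = 1·22 = 22 = 2 · 11.
Divisors of 22: 1, 2, 11, 22.
Test each divisor d:
37^1 ≡ 37
37^2 ≡ 35
37^11 ≡ 45
37^22 ≡ 1
So ord_46(37) = 22, hence |⟨37⟩| = 22.
Index = |(Z/46Z)^×| / |⟨37⟩| = 22 / 22 = 1.

1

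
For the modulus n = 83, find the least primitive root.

φ(83) = 83 − 1 = 82 = 2 · 41.
g is a primitive root iff g^(82/q) ≢ 1 (mod 83) for each prime q ∈ {2, 41}.
g = 2: 2^41 ≡ 82; 2^2 ≡ 4 — none is 1, so 2 is a primitive root.
So 2 is the smallest generator of (Z/83Z)^×.

2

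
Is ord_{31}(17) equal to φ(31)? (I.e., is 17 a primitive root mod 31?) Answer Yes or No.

φ(31) = 31 − 1 = 30 = 2 · 3 · 5.
An element g generates (Z/31Z)^× iff g^(30/q) ≢ 1 (mod 31) for each prime q ∈ {2, 3, 5}.
17^15 ≡ 30 (mod 31)  [q = 2: ≢ 1 ✓]
17^10 ≡ 25 (mod 31)  [q = 3: ≢ 1 ✓]
17^6 ≡ 8 (mod 31)  [q = 5: ≢ 1 ✓]
All checks pass, so 17 has order 30 and is a primitive root modulo 31.

Yes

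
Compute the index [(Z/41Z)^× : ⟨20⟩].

2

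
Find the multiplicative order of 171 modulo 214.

53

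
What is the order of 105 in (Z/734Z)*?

61

By Lagrange's theorem, ord_734(105) divides φ(734) = φ(2)·φ(367) = 1·366 = 366 = 2 · 3 · 61.
Divisors of 366: 1, 2, 3, 6, 61, 122, 183, 366.
Compute 105^d (mod 734) for the divisors d until we hit 1:
105^1 ≡ 105 (mod 734)
105^2 ≡ 15 (mod 734)
105^3 ≡ 107 (mod 734)
105^6 ≡ 439 (mod 734)
105^61 ≡ 1 (mod 734) ✓
The smallest such exponent is 61, so the order of 105 is 61.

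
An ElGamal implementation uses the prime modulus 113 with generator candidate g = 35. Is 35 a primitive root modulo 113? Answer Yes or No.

No

φ(113) = 113 − 1 = 112 = 2^4 · 7.
35 is a primitive root mod 113 iff 35^(φ(113)/q) ≢ 1 for every prime q | φ(113), i.e. q ∈ {2, 7}.
35^56 ≡ 112 (mod 113)  [q = 2: ≢ 1 ✓]
35^16 ≡ 1 (mod 113)  [q = 7: ≡ 1 ✗]
The check at q = 7 fails, so 35 generates a proper subgroup.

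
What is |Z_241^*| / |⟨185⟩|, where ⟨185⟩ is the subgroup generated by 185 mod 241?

1

The order of 185 must divide φ(241) = 241 − 1 = 240 = 2^4 · 3 · 5.
Divisors of 240: 1, 2, 3, 4, 5, 6, 8, 10, 12, 15, 16, 20, 24, 30, 40, 48, 60, 80, 120, 240.
Test each divisor d:
185^1 ≡ 185 (mod 241)
185^2 ≡ 3 (mod 241)
185^3 ≡ 73 (mod 241)
185^4 ≡ 9 (mod 241)
185^5 ≡ 219 (mod 241)
185^6 ≡ 27 (mod 241)
185^8 ≡ 81 (mod 241)
185^10 ≡ 2 (mod 241)
185^12 ≡ 6 (mod 241)
185^15 ≡ 197 (mod 241)
185^16 ≡ 54 (mod 241)
185^20 ≡ 4 (mod 241)
185^24 ≡ 36 (mod 241)
185^30 ≡ 8 (mod 241)
185^40 ≡ 16 (mod 241)
185^48 ≡ 91 (mod 241)
185^60 ≡ 64 (mod 241)
185^80 ≡ 15 (mod 241)
185^120 ≡ 240 (mod 241)
185^240 ≡ 1 (mod 241) ✓
So ord_241(185) = 240, hence |⟨185⟩| = 240.
Index = |(Z/241Z)^×| / |⟨185⟩| = 240 / 240 = 1.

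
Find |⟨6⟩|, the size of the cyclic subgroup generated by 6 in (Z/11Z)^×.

10

ord(6) | φ(11) = 11 − 1 = 10 = 2 · 5.
Divisors of 10: 1, 2, 5, 10.
Check 6^d mod 11 for each divisor in increasing order:
6^1 ≡ 6
6^2 ≡ 3
6^5 ≡ 10
6^10 ≡ 1
So ord_11(6) = 10.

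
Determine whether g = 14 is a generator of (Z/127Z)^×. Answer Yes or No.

Yes

φ(127) = 127 − 1 = 126 = 2 · 3^2 · 7.
An element g generates (Z/127Z)^× iff g^(126/q) ≢ 1 (mod 127) for each prime q ∈ {2, 3, 7}.
14^63 ≡ 126 (mod 127)  [q = 2: ≢ 1 ✓]
14^42 ≡ 107 (mod 127)  [q = 3: ≢ 1 ✓]
14^18 ≡ 8 (mod 127)  [q = 7: ≢ 1 ✓]
None equal 1, so ord_127(14) = 126: 14 is a primitive root.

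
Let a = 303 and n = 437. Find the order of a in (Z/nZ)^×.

22

Since 303 ∈ (Z/437Z)^×, its order divides φ(437) = φ(19·23) = (19−1)·(23−1) = 18·22 = 396 = 2^2 · 3^2 · 11.
Divisors of 396: 1, 2, 3, 4, 6, 9, 11, 12, 18, 22, 33, 36, 44, 66, 99, 132, 198, 396.
Check 303^d mod 437 for each divisor in increasing order:
303^1 ≡ 303
303^2 ≡ 39
303^3 ≡ 18
303^4 ≡ 210
303^6 ≡ 324
303^9 ≡ 151
303^11 ≡ 208
303^12 ≡ 96
303^18 ≡ 77
303^22 ≡ 1
The smallest such exponent is 22, so the order of 303 is 22.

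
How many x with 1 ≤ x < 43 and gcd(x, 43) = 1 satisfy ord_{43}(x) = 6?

2

φ(43) = 43 − 1 = 42 = 2 · 3 · 7.
Since (Z/43Z)^× is cyclic of order 42, the number of elements of order d is φ(d) when d | 42 and 0 otherwise.
6 = 2 · 3 divides 42, and φ(6) = 2.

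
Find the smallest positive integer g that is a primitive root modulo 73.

φ(73) = 73 − 1 = 72 = 2^3 · 3^2.
g is a primitive root iff g^(72/q) ≢ 1 (mod 73) for each prime q ∈ {2, 3}.
g = 2: 2^36 ≡ 1 — hits 1, so not a primitive root.
g = 3: 3^36 ≡ 1 — hits 1, so not a primitive root.
g = 4: 4^36 ≡ 1 — hits 1, so not a primitive root.
g = 5: 5^36 ≡ 72; 5^24 ≡ 8 — none is 1, so 5 is a primitive root.
The smallest primitive root modulo 73 is 5.

5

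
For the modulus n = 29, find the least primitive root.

φ(29) = 29 − 1 = 28 = 2^2 · 7.
g is a primitive root iff g^(28/q) ≢ 1 (mod 29) for each prime q ∈ {2, 7}.
g = 2: 2^14 ≡ 28; 2^4 ≡ 16 — none is 1, so 2 is a primitive root.
Hence the least primitive root of 29 is 2.

2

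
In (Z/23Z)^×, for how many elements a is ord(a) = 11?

10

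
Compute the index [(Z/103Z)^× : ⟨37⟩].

By Lagrange's theorem, ord_103(37) divides φ(103) = 103 − 1 = 102 = 2 · 3 · 17.
Divisors of 102: 1, 2, 3, 6, 17, 34, 51, 102.
Evaluate successive powers at the divisors of 102:
37^1 ≡ 37
37^2 ≡ 30
37^3 ≡ 80
37^6 ≡ 14
37^17 ≡ 102
37^34 ≡ 1
So ord_103(37) = 34, hence |⟨37⟩| = 34.
The index is φ(103) / ord(37) = 102 / 34 = 3.

3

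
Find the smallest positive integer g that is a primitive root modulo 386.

5

φ(386) = φ(2)·φ(193) = 1·192 = 192 = 2^6 · 3.
Test candidates g = 2, 3, … against the prime factors q ∈ {2, 3} of φ(386): g is a generator iff g^(192/q) ≢ 1 for every such q.
g = 2: gcd(2, 386) = 2 > 1, not a unit — skip.
g = 3: 3^96 ≡ 1 — hits 1, so not a primitive root.
g = 4: gcd(4, 386) = 2 > 1, not a unit — skip.
g = 5: 5^96 ≡ 385; 5^64 ≡ 277 — none is 1, so 5 is a primitive root.
The smallest primitive root modulo 386 is 5.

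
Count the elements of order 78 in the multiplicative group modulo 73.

φ(73) = 73 − 1 = 72 = 2^3 · 3^2.
(Z/73Z)^× is cyclic (|G| = 72); a cyclic group of order m has exactly φ(d) elements of each order d | m, and none otherwise.
78 does not divide 72, so no element of (Z/73Z)^× has order 78.

0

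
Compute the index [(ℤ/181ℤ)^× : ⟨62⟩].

20

ord(62) | φ(181) = 181 − 1 = 180 = 2^2 · 3^2 · 5.
Divisors of 180: 1, 2, 3, 4, 5, 6, 9, 10, 12, 15, 18, 20, 30, 36, 45, 60, 90, 180.
Check 62^d mod 181 for each divisor in increasing order:
62^1 ≡ 62
62^2 ≡ 43
62^3 ≡ 132
62^4 ≡ 39
62^5 ≡ 65
62^6 ≡ 48
62^9 ≡ 1
So ord_181(62) = 9, hence |⟨62⟩| = 9.
[(Z/181Z)^× : ⟨62⟩] = 180/9 = 20.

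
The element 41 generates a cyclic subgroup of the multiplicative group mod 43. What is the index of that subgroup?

6

Since 41 ∈ (Z/43Z)^×, its order divides φ(43) = 43 − 1 = 42 = 2 · 3 · 7.
Divisors of 42: 1, 2, 3, 6, 7, 14, 21, 42.
Compute 41^d (mod 43) for the divisors d until we hit 1:
41^1 ≡ 41
41^2 ≡ 4
41^3 ≡ 35
41^6 ≡ 21
41^7 ≡ 1
Thus |⟨41⟩| = ord(41) = 7.
[(Z/43Z)^× : ⟨41⟩] = 42/7 = 6.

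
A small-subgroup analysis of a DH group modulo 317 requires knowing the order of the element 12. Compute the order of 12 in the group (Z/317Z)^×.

316

Since 12 ∈ (Z/317Z)^×, its order divides φ(317) = 317 − 1 = 316 = 2^2 · 79.
Divisors of 316: 1, 2, 4, 79, 158, 316.
Test each divisor d:
12^1 ≡ 12
12^2 ≡ 144
12^4 ≡ 131
12^79 ≡ 114
12^158 ≡ 316
12^316 ≡ 1
So ord_317(12) = 316.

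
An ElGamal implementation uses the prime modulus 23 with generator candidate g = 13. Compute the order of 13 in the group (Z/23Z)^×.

11

ord(13) | φ(23) = 23 − 1 = 22 = 2 · 11.
Divisors of 22: 1, 2, 11, 22.
Check 13^d mod 23 for each divisor in increasing order:
13^1 ≡ 13 (mod 23)
13^2 ≡ 8 (mod 23)
13^11 ≡ 1 (mod 23) ✓
Hence ord(13) = 11.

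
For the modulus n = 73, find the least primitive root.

φ(73) = 73 − 1 = 72 = 2^3 · 3^2.
g is a primitive root iff g^(72/q) ≢ 1 (mod 73) for each prime q ∈ {2, 3}.
g = 2: 2^36 ≡ 1 — hits 1, so not a primitive root.
g = 3: 3^36 ≡ 1 — hits 1, so not a primitive root.
g = 4: 4^36 ≡ 1 — hits 1, so not a primitive root.
g = 5: 5^36 ≡ 72; 5^24 ≡ 8 — none is 1, so 5 is a primitive root.
The smallest primitive root modulo 73 is 5.

5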